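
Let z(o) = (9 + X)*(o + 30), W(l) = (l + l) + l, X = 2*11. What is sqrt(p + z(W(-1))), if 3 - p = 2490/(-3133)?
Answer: 3*sqrt(916997770)/3133 ≈ 28.996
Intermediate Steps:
p = 11889/3133 (p = 3 - 2490/(-3133) = 3 - 2490*(-1)/3133 = 3 - 1*(-2490/3133) = 3 + 2490/3133 = 11889/3133 ≈ 3.7948)
X = 22
W(l) = 3*l (W(l) = 2*l + l = 3*l)
z(o) = 930 + 31*o (z(o) = (9 + 22)*(o + 30) = 31*(30 + o) = 930 + 31*o)
sqrt(p + z(W(-1))) = sqrt(11889/3133 + (930 + 31*(3*(-1)))) = sqrt(11889/3133 + (930 + 31*(-3))) = sqrt(11889/3133 + (930 - 93)) = sqrt(11889/3133 + 837) = sqrt(2634210/3133) = 3*sqrt(916997770)/3133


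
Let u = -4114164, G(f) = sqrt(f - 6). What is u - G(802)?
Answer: -4114164 - 2*sqrt(199) ≈ -4.1142e+6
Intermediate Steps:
G(f) = sqrt(-6 + f)
u - G(802) = -4114164 - sqrt(-6 + 802) = -4114164 - sqrt(796) = -4114164 - 2*sqrt(199)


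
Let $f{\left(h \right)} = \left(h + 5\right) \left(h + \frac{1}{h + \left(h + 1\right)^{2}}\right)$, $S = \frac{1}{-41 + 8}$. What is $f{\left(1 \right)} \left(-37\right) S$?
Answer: $\frac{444}{55} \approx 8.0727$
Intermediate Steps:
$S = - \frac{1}{33}$ ($S = \frac{1}{-33} = - \frac{1}{33} \approx -0.030303$)
$f{\left(h \right)} = \left(5 + h\right) \left(h + \frac{1}{h + \left(1 + h\right)^{2}}\right)$
$f{\left(1 \right)} \left(-37\right) S = \frac{5 + 1^{4} + 6 \cdot 1 + 8 \cdot 1^{3} + 16 \cdot 1^{2}}{1 + 1^{2} + 3 \cdot 1} \left(-37\right) \left(- \frac{1}{33}\right) = \frac{5 + 1 + 6 + 8 \cdot 1 + 16 \cdot 1}{1 + 1 + 3} \left(-37\right) \left(- \frac{1}{33}\right) = \frac{5 + 1 + 6 + 8 + 16}{5} \left(-37\right) \left(- \frac{1}{33}\right) = \frac{1}{5} \cdot 36 \left(-37\right) \left(- \frac{1}{33}\right) = \frac{36}{5} \left(-37\right) \left(- \frac{1}{33}\right) = \left(- \frac{1332}{5}\right) \left(- \frac{1}{33}\right) = \frac{444}{55}$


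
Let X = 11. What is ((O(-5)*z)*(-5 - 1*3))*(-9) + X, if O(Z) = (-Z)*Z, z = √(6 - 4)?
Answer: 11 - 1800*√2 ≈ -2534.6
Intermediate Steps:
z = √2 ≈ 1.4142
O(Z) = -Z²
((O(-5)*z)*(-5 - 1*3))*(-9) + X = (((-1*(-5)²)*√2)*(-5 - 1*3))*(-9) + 11 = (((-1*25)*√2)*(-5 - 3))*(-9) + 11 = (-25*√2*(-8))*(-9) + 11 = (200*√2)*(-9) + 11 = -1800*√2 + 11 = 11 - 1800*√2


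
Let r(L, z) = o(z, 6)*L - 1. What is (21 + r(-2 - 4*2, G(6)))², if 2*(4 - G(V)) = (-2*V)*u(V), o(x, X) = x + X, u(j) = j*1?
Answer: 193600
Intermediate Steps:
u(j) = j
o(x, X) = X + x
G(V) = 4 + V² (G(V) = 4 - (-2*V)*V/2 = 4 - (-1)*V² = 4 + V²)
r(L, z) = -1 + L*(6 + z) (r(L, z) = (6 + z)*L - 1 = L*(6 + z) - 1 = -1 + L*(6 + z))
(21 + r(-2 - 4*2, G(6)))² = (21 + (-1 + (-2 - 4*2)*(6 + (4 + 6²))))² = (21 + (-1 + (-2 - 8)*(6 + (4 + 36))))² = (21 + (-1 - 10*(6 + 40)))² = (21 + (-1 - 10*46))² = (21 + (-1 - 460))² = (21 - 461)² = (-440)² = 193600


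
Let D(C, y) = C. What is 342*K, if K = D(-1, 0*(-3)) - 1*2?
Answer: -1026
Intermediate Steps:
K = -3 (K = -1 - 1*2 = -1 - 2 = -3)
342*K = 342*(-3) = -1026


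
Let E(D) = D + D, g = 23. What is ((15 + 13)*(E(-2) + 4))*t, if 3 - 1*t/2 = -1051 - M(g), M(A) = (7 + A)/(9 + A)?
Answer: 0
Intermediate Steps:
M(A) = (7 + A)/(9 + A)
E(D) = 2*D
t = 16879/8 (t = 6 - 2*(-1051 - (7 + 23)/(9 + 23)) = 6 - 2*(-1051 - 30/32) = 6 - 2*(-1051 - 1*15/16) = 6 - 2*(-1051 - 15/16) = 6 - 2*(-16831/16) = 6 + 16831/8 = 16879/8 ≈ 2109.9)
((15 + 13)*(E(-2) + 4))*t = ((15 + 13)*(2*(-2) + 4))*(16879/8) = (28*(-4 + 4))*(16879/8) = (28*0)*(16879/8) = 0*(16879/8) = 0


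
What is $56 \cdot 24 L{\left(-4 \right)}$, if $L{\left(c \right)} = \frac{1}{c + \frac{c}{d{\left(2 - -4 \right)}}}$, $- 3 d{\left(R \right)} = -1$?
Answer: $-84$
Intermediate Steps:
$d{\left(R \right)} = \frac{1}{3}$ ($d{\left(R \right)} = \left(- \frac{1}{3}\right) \left(-1\right) = \frac{1}{3}$)
$L{\left(c \right)} = \frac{1}{4 c}$ ($L{\left(c \right)} = \frac{1}{c + c \frac{1}{\frac{1}{3}}} = \frac{1}{c + c 3} = \frac{1}{c + 3 c} = \frac{1}{4 c}$)
$56 \cdot 24 L{\left(-4 \right)} = 56 \cdot 24 \frac{1}{4 \left(-4\right)} = 1344 \cdot \frac{1}{4} \left(- \frac{1}{4}\right) = 1344 \left(- \frac{1}{16}\right) = -84$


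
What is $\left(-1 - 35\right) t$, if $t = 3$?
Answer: $-108$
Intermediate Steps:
$\left(-1 - 35\right) t = \left(-1 - 35\right) 3 = \left(-36\right) 3 = -108$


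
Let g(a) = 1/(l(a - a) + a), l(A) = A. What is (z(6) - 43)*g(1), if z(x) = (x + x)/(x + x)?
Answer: -42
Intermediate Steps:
z(x) = 1 (z(x) = (2*x)/((2*x)) = (2*x)*(1/(2*x)) = 1)
g(a) = 1/a (g(a) = 1/((a - a) + a) = 1/(0 + a) = 1/a)
(z(6) - 43)*g(1) = (1 - 43)/1 = -42*1 = -42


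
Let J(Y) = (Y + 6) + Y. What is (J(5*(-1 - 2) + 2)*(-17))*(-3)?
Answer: -1020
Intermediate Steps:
J(Y) = 6 + 2*Y (J(Y) = (6 + Y) + Y = 6 + 2*Y)
(J(5*(-1 - 2) + 2)*(-17))*(-3) = ((6 + 2*(5*(-1 - 2) + 2))*(-17))*(-3) = ((6 + 2*(5*(-3) + 2))*(-17))*(-3) = ((6 + 2*(-15 + 2))*(-17))*(-3) = ((6 + 2*(-13))*(-17))*(-3) = ((6 - 26)*(-17))*(-3) = -20*(-17)*(-3) = 340*(-3) = -1020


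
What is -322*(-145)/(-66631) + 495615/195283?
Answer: 1039372165/565734851 ≈ 1.8372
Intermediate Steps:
-322*(-145)/(-66631) + 495615/195283 = 46690*(-1/66631) + 495615*(1/195283) = -2030/2897 + 495615/195283 = 1039372165/565734851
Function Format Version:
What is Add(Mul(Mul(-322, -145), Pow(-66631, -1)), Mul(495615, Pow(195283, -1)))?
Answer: Rational(1039372165, 565734851) ≈ 1.8372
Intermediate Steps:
Add(Mul(Mul(-322, -145), Pow(-66631, -1)), Mul(495615, Pow(195283, -1))) = Add(Mul(46690, Rational(-1, 66631)), Mul(495615, Rational(1, 195283))) = Add(Rational(-2030, 2897), Rational(495615, 195283)) = Rational(1039372165, 565734851)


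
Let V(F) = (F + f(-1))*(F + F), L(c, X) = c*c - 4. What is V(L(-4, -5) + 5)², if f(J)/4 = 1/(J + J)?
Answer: 260100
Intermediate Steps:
L(c, X) = -4 + c² (L(c, X) = c² - 4 = -4 + c²)
f(J) = 2/J (f(J) = 4/(J + J) = 4/((2*J)) = 4*(1/(2*J)) = 2/J)
V(F) = 2*F*(-2 + F) (V(F) = (F + 2/(-1))*(F + F) = (F + 2*(-1))*(2*F) = (F - 2)*(2*F) = (-2 + F)*(2*F) = 2*F*(-2 + F))
V(L(-4, -5) + 5)² = (2*((-4 + (-4)²) + 5)*(-2 + ((-4 + (-4)²) + 5)))² = (2*((-4 + 16) + 5)*(-2 + ((-4 + 16) + 5)))² = (2*(12 + 5)*(-2 + (12 + 5)))² = (2*17*(-2 + 17))² = (2*17*15)² = 510² = 260100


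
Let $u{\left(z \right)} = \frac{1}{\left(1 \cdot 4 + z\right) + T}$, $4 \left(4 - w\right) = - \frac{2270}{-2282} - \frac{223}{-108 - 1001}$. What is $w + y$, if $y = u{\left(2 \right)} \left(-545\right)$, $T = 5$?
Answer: $- \frac{1276222107}{27838118} \approx -45.844$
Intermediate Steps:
$w = \frac{9366373}{2530738}$ ($w = 4 - \frac{- \frac{2270}{-2282} - \frac{223}{-108 - 1001}}{4} = 4 - \frac{\left(-2270\right) \left(- \frac{1}{2282}\right) - \frac{223}{-108 - 1001}}{4} = 4 - \frac{\frac{1135}{1141} - \frac{223}{-1109}}{4} = 4 - \frac{\frac{1135}{1141} - - \frac{223}{1109}}{4} = 4 - \frac{\frac{1135}{1141} + \frac{223}{1109}}{4} = 4 - \frac{756579}{2530738} = \frac{9366373}{2530738} \approx 3.701$)
$u{\left(z \right)} = \frac{1}{9 + z}$ ($u{\left(z \right)} = \frac{1}{\left(1 \cdot 4 + z\right) + 5} = \frac{1}{\left(4 + z\right) + 5} = \frac{1}{9 + z}$)
$y = - \frac{545}{11}$ ($y = \frac{1}{9 + 2} \left(-545\right) = \frac{1}{11} \left(-545\right) = - \frac{545}{11} \approx -49.545$)
$w + y = \frac{9366373}{2530738} - \frac{545}{11} = - \frac{1276222107}{27838118}$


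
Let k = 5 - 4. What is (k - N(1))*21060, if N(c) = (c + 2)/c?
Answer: -42120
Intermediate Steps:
N(c) = (2 + c)/c
k = 1
(k - N(1))*21060 = (1 - (2 + 1)/1)*21060 = (1 - 3)*21060 = -2*21060 = -42120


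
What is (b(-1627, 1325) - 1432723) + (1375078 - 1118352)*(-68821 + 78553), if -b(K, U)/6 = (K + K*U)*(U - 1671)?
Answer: -1981741843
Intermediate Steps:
b(K, U) = -6*(-1671 + U)*(K + K*U) (b(K, U) = -6*(K + K*U)*(U - 1671) = -6*(K + K*U)*(-1671 + U) = -6*(-1671 + U)*(K + K*U))
(b(-1627, 1325) - 1432723) + (1375078 - 1118352)*(-68821 + 78553) = (6*(-1627)*(1671 - 1*1325² + 1670*1325) - 1432723) + (1375078 - 1118352)*(-68821 + 78553) = (6*(-1627)*(1671 - 1*1755625 + 2212750) - 1432723) + 256726*9732 = (6*(-1627)*(1671 - 1755625 + 2212750) - 1432723) + 2498457432 = (6*(-1627)*458796 - 1432723) + 2498457432 = (-4478766552 - 1432723) + 2498457432 = -4480199275 + 2498457432 = -1981741843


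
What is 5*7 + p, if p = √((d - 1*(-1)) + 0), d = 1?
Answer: 35 + √2 ≈ 36.414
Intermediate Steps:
p = √2 (p = √((1 - 1*(-1)) + 0) = √((1 + 1) + 0) = √(2 + 0) = √2 ≈ 1.4142)
5*7 + p = 5*7 + √2 = 35 + √2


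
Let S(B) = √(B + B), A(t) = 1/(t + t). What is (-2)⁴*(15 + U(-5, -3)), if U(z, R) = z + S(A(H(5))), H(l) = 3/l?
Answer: 160 + 16*√15/3 ≈ 180.66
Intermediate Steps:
A(t) = 1/(2*t)
S(B) = √2*√B (S(B) = √(2*B) = √2*√B)
U(z, R) = z + √15/3 (U(z, R) = z + √2*√(1/(2*((3/5)))) = z + √2*√(1/(2*((3*(⅕))))) = z + √2*√(1/(2*(⅗))) = z + √2*√((½)*(5/3)) = z + √2*√(⅚) = z + √2*(√30/6) = z + √15/3)
(-2)⁴*(15 + U(-5, -3)) = (-2)⁴*(15 + (-5 + √15/3)) = 16*(10 + √15/3) = 160 + 16*√15/3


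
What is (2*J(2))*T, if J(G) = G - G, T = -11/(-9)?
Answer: 0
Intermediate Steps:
T = 11/9 (T = -11*(-⅑) = 11/9 ≈ 1.2222)
J(G) = 0
(2*J(2))*T = (2*0)*(11/9) = 0*(11/9) = 0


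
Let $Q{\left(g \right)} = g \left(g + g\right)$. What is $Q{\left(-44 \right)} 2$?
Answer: $7744$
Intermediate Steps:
$Q{\left(g \right)} = 2 g^{2}$ ($Q{\left(g \right)} = g 2 g = 2 g^{2}$)
$Q{\left(-44 \right)} 2 = 2 \left(-44\right)^{2} \cdot 2 = 2 \cdot 1936 \cdot 2 = 3872 \cdot 2 = 7744$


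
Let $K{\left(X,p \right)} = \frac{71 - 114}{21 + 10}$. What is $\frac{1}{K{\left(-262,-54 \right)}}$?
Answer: $- \frac{31}{43} \approx -0.72093$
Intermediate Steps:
$K{\left(X,p \right)} = - \frac{43}{31}$
$\frac{1}{K{\left(-262,-54 \right)}} = \frac{1}{- \frac{43}{31}} = - \frac{31}{43}$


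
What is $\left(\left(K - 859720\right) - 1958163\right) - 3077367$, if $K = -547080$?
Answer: $-6442330$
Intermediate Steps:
$\left(\left(K - 859720\right) - 1958163\right) - 3077367 = \left(\left(-547080 - 859720\right) - 1958163\right) - 3077367 = \left(-1406800 - 1958163\right) - 3077367 = -3364963 - 3077367 = -6442330$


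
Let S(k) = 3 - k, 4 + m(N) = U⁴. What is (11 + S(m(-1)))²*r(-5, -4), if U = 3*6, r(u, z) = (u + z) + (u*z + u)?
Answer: 66097090584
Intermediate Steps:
r(u, z) = z + 2*u + u*z (r(u, z) = (u + z) + (u + u*z) = z + 2*u + u*z)
U = 18
m(N) = 104972 (m(N) = -4 + 18⁴ = -4 + 104976 = 104972)
(11 + S(m(-1)))²*r(-5, -4) = (11 + (3 - 1*104972))²*(-4 + 2*(-5) - 5*(-4)) = (11 + (3 - 104972))²*(-4 - 10 + 20) = (11 - 104969)²*6 = (-104958)²*6 = 11016181764*6 = 66097090584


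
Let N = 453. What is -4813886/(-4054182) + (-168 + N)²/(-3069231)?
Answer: 218873139526/188533652637 ≈ 1.1609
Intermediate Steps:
-4813886/(-4054182) + (-168 + N)²/(-3069231) = -4813886/(-4054182) + (-168 + 453)²/(-3069231) = -4813886*(-1/4054182) + 285²*(-1/3069231) = 218813/184281 + 81225*(-1/3069231) = 218813/184281 - 27075/1023077 = 218873139526/188533652637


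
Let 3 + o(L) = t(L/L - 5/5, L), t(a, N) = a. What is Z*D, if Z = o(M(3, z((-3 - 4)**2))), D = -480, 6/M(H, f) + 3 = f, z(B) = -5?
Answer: 1440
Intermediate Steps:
M(H, f) = 6/(-3 + f)
o(L) = -3 (o(L) = -3 + (L/L - 5/5) = -3 + (1 - 5*1/5) = -3 + (1 - 1) = -3 + 0 = -3)
Z = -3
Z*D = -3*(-480) = 1440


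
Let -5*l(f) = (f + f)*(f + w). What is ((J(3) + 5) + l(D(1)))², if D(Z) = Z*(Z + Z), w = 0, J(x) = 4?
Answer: 1369/25 ≈ 54.760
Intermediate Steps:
D(Z) = 2*Z² (D(Z) = Z*(2*Z) = 2*Z²)
l(f) = -2*f²/5 (l(f) = -(f + f)*(f + 0)/5 = -2*f*f/5 = -2*f²/5)
((J(3) + 5) + l(D(1)))² = ((4 + 5) - 2*(2*1²)²/5)² = (9 - 2*(2*1)²/5)² = (9 - ⅖*2²)² = (9 - ⅖*4)² = (9 - 8/5)² = (37/5)² = 1369/25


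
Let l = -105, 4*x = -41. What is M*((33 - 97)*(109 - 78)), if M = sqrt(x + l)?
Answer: -992*I*sqrt(461) ≈ -21299.0*I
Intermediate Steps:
x = -41/4 (x = (1/4)*(-41) = -41/4 ≈ -10.250)
M = I*sqrt(461)/2 (M = sqrt(-41/4 - 105) = sqrt(-461/4) = I*sqrt(461)/2 ≈ 10.735*I)
M*((33 - 97)*(109 - 78)) = (I*sqrt(461)/2)*((33 - 97)*(109 - 78)) = (I*sqrt(461)/2)*(-64*31) = (I*sqrt(461)/2)*(-1984) = -992*I*sqrt(461)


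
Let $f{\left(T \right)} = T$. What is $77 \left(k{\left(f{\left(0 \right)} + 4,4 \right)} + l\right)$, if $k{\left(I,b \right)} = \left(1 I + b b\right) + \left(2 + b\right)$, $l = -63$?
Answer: $-2849$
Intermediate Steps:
$k{\left(I,b \right)} = 2 + I + b + b^{2}$ ($k{\left(I,b \right)} = \left(I + b^{2}\right) + \left(2 + b\right) = 2 + I + b + b^{2}$)
$77 \left(k{\left(f{\left(0 \right)} + 4,4 \right)} + l\right) = 77 \left(\left(2 + \left(0 + 4\right) + 4 + 4^{2}\right) - 63\right) = 77 \left(\left(2 + 4 + 4 + 16\right) - 63\right) = 77 \left(26 - 63\right) = 77 \left(-37\right) = -2849$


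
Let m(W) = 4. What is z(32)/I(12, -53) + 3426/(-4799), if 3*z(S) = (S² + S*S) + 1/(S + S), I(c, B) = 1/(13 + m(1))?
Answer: 3564223589/307136 ≈ 11605.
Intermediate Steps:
I(c, B) = 1/17 (I(c, B) = 1/(13 + 4) = 1/17)
z(S) = 1/(6*S) + 2*S²/3 (z(S) = ((S² + S*S) + 1/(S + S))/3 = ((S² + S²) + 1/(2*S))/3 = (2*S² + 1/(2*S))/3 = (1/(2*S) + 2*S²)/3 = 1/(6*S) + 2*S²/3)
z(32)/I(12, -53) + 3426/(-4799) = ((⅙)*(1 + 4*32³)/32)/(1/17) + 3426/(-4799) = ((⅙)*(1/32)*(1 + 4*32768))*17 + 3426*(-1/4799) = ((⅙)*(1/32)*(1 + 131072))*17 - 3426/4799 = ((⅙)*(1/32)*131073)*17 - 3426/4799 = (43691/64)*17 - 3426/4799 = 742747/64 - 3426/4799 = 3564223589/307136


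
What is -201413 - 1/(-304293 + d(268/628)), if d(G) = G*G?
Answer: -1510700959388235/7500513668 ≈ -2.0141e+5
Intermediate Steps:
d(G) = G²
-201413 - 1/(-304293 + d(268/628)) = -201413 - 1/(-304293 + (268/628)²) = -201413 - 1/(-304293 + (268*(1/628))²) = -201413 - 1/(-304293 + (67/157)²) = -201413 - 1/(-304293 + 4489/24649) = -201413 - 1/(-7500513668/24649) = -201413 - 1*(-24649/7500513668) = -201413 + 24649/7500513668 = -1510700959388235/7500513668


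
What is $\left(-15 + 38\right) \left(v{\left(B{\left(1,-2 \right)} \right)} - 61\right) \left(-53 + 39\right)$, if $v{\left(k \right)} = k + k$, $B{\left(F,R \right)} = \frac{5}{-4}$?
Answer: $20447$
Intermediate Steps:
$B{\left(F,R \right)} = - \frac{5}{4}$ ($B{\left(F,R \right)} = 5 \left(- \frac{1}{4}\right) = - \frac{5}{4}$)
$v{\left(k \right)} = 2 k$
$\left(-15 + 38\right) \left(v{\left(B{\left(1,-2 \right)} \right)} - 61\right) \left(-53 + 39\right) = \left(-15 + 38\right) \left(2 \left(- \frac{5}{4}\right) - 61\right) \left(-53 + 39\right) = 23 \left(- \frac{5}{2} - 61\right) \left(-14\right) = 23 \left(- \frac{127}{2}\right) \left(-14\right) = \left(- \frac{2921}{2}\right) \left(-14\right) = 20447$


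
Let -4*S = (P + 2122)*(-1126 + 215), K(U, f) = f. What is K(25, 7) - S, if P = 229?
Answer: -2141733/4 ≈ -5.3543e+5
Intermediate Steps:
S = 2141761/4 (S = -(229 + 2122)*(-1126 + 215)/4 = -2351*(-911)/4 = -¼*(-2141761) = 2141761/4 ≈ 5.3544e+5)
K(25, 7) - S = 7 - 1*2141761/4 = 7 - 2141761/4 = -2141733/4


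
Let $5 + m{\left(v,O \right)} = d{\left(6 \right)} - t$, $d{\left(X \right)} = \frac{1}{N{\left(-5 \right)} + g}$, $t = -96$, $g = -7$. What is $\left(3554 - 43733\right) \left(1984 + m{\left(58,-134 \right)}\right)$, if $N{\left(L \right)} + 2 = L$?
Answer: $- \frac{1167159771}{14} \approx -8.3369 \cdot 10^{7}$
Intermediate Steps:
$N{\left(L \right)} = -2 + L$
$d{\left(X \right)} = - \frac{1}{14}$ ($d{\left(X \right)} = \frac{1}{\left(-2 - 5\right) - 7} = \frac{1}{-7 - 7} = \frac{1}{-14} = - \frac{1}{14}$)
$m{\left(v,O \right)} = \frac{1273}{14}$ ($m{\left(v,O \right)} = -5 - - \frac{1343}{14} = -5 + \left(- \frac{1}{14} + 96\right) = -5 + \frac{1343}{14} = \frac{1273}{14}$)
$\left(3554 - 43733\right) \left(1984 + m{\left(58,-134 \right)}\right) = \left(3554 - 43733\right) \left(1984 + \frac{1273}{14}\right) = \left(-40179\right) \frac{29049}{14} = - \frac{1167159771}{14}$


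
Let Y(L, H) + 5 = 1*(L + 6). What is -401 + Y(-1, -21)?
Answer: -401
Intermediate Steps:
Y(L, H) = 1 + L (Y(L, H) = -5 + 1*(L + 6) = -5 + 1*(6 + L) = -5 + (6 + L) = 1 + L)
-401 + Y(-1, -21) = -401 + (1 - 1) = -401 + 0 = -401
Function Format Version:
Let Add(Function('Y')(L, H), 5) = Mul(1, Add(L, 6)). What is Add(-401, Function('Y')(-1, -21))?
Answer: -401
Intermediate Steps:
Function('Y')(L, H) = Add(1, L) (Function('Y')(L, H) = Add(-5, Mul(1, Add(L, 6))) = Add(-5, Mul(1, Add(6, L))) = Add(-5, Add(6, L)) = Add(1, L))
Add(-401, Function('Y')(-1, -21)) = Add(-401, Add(1, -1)) = Add(-401, 0) = -401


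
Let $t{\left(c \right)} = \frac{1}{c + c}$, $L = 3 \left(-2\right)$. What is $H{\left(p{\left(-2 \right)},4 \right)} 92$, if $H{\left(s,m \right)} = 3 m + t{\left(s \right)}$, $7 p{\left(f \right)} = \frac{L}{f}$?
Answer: $\frac{3634}{3} \approx 1211.3$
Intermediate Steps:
$L = -6$
$t{\left(c \right)} = \frac{1}{2 c}$
$p{\left(f \right)} = - \frac{6}{7 f}$ ($p{\left(f \right)} = \frac{\left(-6\right) \frac{1}{f}}{7} = - \frac{6}{7 f}$)
$H{\left(s,m \right)} = \frac{1}{2 s} + 3 m$ ($H{\left(s,m \right)} = 3 m + \frac{1}{2 s} = \frac{1}{2 s} + 3 m$)
$H{\left(p{\left(-2 \right)},4 \right)} 92 = \left(\frac{1}{2 \left(- \frac{6}{7 \left(-2\right)}\right)} + 3 \cdot 4\right) 92 = \left(\frac{1}{2 \left(\left(- \frac{6}{7}\right) \left(- \frac{1}{2}\right)\right)} + 12\right) 92 = \left(\frac{1}{2 \cdot \frac{3}{7}} + 12\right) 92 = \left(\frac{1}{2} \cdot \frac{7}{3} + 12\right) 92 = \left(\frac{7}{6} + 12\right) 92 = \frac{79}{6} \cdot 92 = \frac{3634}{3}$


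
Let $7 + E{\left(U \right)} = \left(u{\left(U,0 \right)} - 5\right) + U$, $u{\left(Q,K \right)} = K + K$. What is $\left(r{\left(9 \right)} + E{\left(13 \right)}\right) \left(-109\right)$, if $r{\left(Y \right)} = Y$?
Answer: $-1090$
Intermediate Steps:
$u{\left(Q,K \right)} = 2 K$
$E{\left(U \right)} = -12 + U$ ($E{\left(U \right)} = -7 + \left(\left(2 \cdot 0 - 5\right) + U\right) = -7 + \left(\left(0 - 5\right) + U\right) = -7 + \left(-5 + U\right) = -12 + U$)
$\left(r{\left(9 \right)} + E{\left(13 \right)}\right) \left(-109\right) = \left(9 + \left(-12 + 13\right)\right) \left(-109\right) = \left(9 + 1\right) \left(-109\right) = 10 \left(-109\right) = -1090$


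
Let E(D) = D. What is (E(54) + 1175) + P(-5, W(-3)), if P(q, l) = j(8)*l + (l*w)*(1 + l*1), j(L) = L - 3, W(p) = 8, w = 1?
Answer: 1341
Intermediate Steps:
j(L) = -3 + L
P(q, l) = 5*l + l*(1 + l) (P(q, l) = (-3 + 8)*l + (l*1)*(1 + l*1) = 5*l + l*(1 + l))
(E(54) + 1175) + P(-5, W(-3)) = (54 + 1175) + 8*(6 + 8) = 1229 + 8*14 = 1229 + 112 = 1341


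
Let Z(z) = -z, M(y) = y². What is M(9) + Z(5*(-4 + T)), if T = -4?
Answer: 121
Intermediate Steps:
M(9) + Z(5*(-4 + T)) = 9² - 5*(-4 - 4) = 81 - 5*(-8) = 81 - 1*(-40) = 81 + 40 = 121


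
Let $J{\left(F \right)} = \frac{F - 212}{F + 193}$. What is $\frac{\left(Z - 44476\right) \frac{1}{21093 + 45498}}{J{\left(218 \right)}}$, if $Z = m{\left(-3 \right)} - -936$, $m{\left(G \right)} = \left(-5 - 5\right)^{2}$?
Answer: $- \frac{991880}{22197} \approx -44.685$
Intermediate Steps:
$m{\left(G \right)} = 100$ ($m{\left(G \right)} = \left(-10\right)^{2} = 100$)
$Z = 1036$ ($Z = 100 - -936 = 100 + 936 = 1036$)
$J{\left(F \right)} = \frac{-212 + F}{193 + F}$
$\frac{\left(Z - 44476\right) \frac{1}{21093 + 45498}}{J{\left(218 \right)}} = \frac{\left(1036 - 44476\right) \frac{1}{21093 + 45498}}{\frac{1}{193 + 218} \left(-212 + 218\right)} = \frac{\left(-43440\right) \frac{1}{66591}}{\frac{1}{411} \cdot 6} = - \frac{14480}{22197 \cdot \frac{2}{137}} = \left(- \frac{14480}{22197}\right) \frac{137}{2} = - \frac{991880}{22197}$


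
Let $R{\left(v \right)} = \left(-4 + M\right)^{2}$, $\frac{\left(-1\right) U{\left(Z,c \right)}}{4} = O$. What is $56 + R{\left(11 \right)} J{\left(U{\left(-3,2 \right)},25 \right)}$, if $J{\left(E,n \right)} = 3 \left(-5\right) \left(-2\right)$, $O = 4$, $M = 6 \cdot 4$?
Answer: $12056$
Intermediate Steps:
$M = 24$
$U{\left(Z,c \right)} = -16$ ($U{\left(Z,c \right)} = \left(-4\right) 4 = -16$)
$J{\left(E,n \right)} = 30$ ($J{\left(E,n \right)} = \left(-15\right) \left(-2\right) = 30$)
$R{\left(v \right)} = 400$ ($R{\left(v \right)} = \left(-4 + 24\right)^{2} = 20^{2} = 400$)
$56 + R{\left(11 \right)} J{\left(U{\left(-3,2 \right)},25 \right)} = 56 + 400 \cdot 30 = 56 + 12000 = 12056$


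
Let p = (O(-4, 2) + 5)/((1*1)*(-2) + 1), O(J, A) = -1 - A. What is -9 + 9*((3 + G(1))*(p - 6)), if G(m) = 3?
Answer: -441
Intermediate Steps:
p = -2 (p = ((-1 - 1*2) + 5)/((1*1)*(-2) + 1) = ((-1 - 2) + 5)/(1*(-2) + 1) = (-3 + 5)/(-2 + 1) = 2/(-1) = 2*(-1) = -2)
-9 + 9*((3 + G(1))*(p - 6)) = -9 + 9*((3 + 3)*(-2 - 6)) = -9 + 9*(6*(-8)) = -9 + 9*(-48) = -9 - 432 = -441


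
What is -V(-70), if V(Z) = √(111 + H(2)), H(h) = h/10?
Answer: -2*√695/5 ≈ -10.545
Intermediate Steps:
H(h) = h/10 (H(h) = h*(⅒) = h/10)
V(Z) = 2*√695/5 (V(Z) = √(111 + (⅒)*2) = √(111 + ⅕) = √(556/5) = 2*√695/5)
-V(-70) = -2*√695/5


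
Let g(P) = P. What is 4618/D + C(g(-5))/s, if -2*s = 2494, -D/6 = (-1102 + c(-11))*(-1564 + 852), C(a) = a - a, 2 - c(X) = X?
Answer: -2309/2326104 ≈ -0.00099265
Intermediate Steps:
c(X) = 2 - X
C(a) = 0
D = -4652208 (D = -6*(-1102 + (2 - 1*(-11)))*(-1564 + 852) = -6*(-1102 + (2 + 11))*(-712) = -6*(-1102 + 13)*(-712) = -(-6534)*(-712) = -6*775368 = -4652208)
s = -1247 (s = -½*2494 = -1247)
4618/D + C(g(-5))/s = 4618/(-4652208) + 0/(-1247) = 4618*(-1/4652208) + 0*(-1/1247) = -2309/2326104 + 0 = -2309/2326104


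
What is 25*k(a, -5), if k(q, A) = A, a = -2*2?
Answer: -125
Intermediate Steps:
a = -4 (a = -2*2 = -4)
25*k(a, -5) = 25*(-5) = -125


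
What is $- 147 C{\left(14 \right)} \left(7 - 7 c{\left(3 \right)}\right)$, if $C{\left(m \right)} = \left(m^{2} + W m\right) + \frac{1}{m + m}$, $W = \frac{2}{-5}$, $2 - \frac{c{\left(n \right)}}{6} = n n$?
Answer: $- \frac{168524181}{20} \approx -8.4262 \cdot 10^{6}$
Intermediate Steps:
$c{\left(n \right)} = 12 - 6 n^{2}$ ($c{\left(n \right)} = 12 - 6 n n = 12 - 6 n^{2}$)
$W = - \frac{2}{5}$ ($W = 2 \left(- \frac{1}{5}\right) = - \frac{2}{5} \approx -0.4$)
$C{\left(m \right)} = m^{2} + \frac{1}{2 m} - \frac{2 m}{5}$ ($C{\left(m \right)} = \left(m^{2} - \frac{2 m}{5}\right) + \frac{1}{m + m} = \left(m^{2} - \frac{2 m}{5}\right) + \frac{1}{2 m} = m^{2} + \frac{1}{2 m} - \frac{2 m}{5}$)
$- 147 C{\left(14 \right)} \left(7 - 7 c{\left(3 \right)}\right) = - 147 \left(14^{2} + \frac{1}{2 \cdot 14} - \frac{28}{5}\right) \left(7 - 7 \left(12 - 6 \cdot 3^{2}\right)\right) = - 147 \left(196 + \frac{1}{2} \cdot \frac{1}{14} - \frac{28}{5}\right) \left(7 - 7 \left(12 - 54\right)\right) = - 147 \left(196 + \frac{1}{28} - \frac{28}{5}\right) \left(7 - 7 \left(12 - 54\right)\right) = \left(-147\right) \frac{26661}{140} \left(7 - -294\right) = - \frac{559881 \left(7 + 294\right)}{20} = \left(- \frac{559881}{20}\right) 301 = - \frac{168524181}{20}$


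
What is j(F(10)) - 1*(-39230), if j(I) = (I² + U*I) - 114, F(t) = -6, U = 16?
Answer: 39056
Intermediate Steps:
j(I) = -114 + I² + 16*I (j(I) = (I² + 16*I) - 114 = -114 + I² + 16*I)
j(F(10)) - 1*(-39230) = (-114 + (-6)² + 16*(-6)) - 1*(-39230) = (-114 + 36 - 96) + 39230 = -174 + 39230 = 39056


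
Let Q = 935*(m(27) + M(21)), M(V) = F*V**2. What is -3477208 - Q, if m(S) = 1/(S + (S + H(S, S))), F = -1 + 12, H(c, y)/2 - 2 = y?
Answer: -897444951/112 ≈ -8.0129e+6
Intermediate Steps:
H(c, y) = 4 + 2*y
F = 11
m(S) = 1/(4 + 4*S) (m(S) = 1/(S + (S + (4 + 2*S))) = 1/(S + (4 + 3*S)) = 1/(4 + 4*S))
M(V) = 11*V**2
Q = 507997655/112 (Q = 935*(1/(4*(1 + 27)) + 11*21**2) = 935*((1/4)/28 + 11*441) = 935*((1/4)*(1/28) + 4851) = 935*(1/112 + 4851) = 935*(543313/112) = 507997655/112 ≈ 4.5357e+6)
-3477208 - Q = -3477208 - 1*507997655/112 = -3477208 - 507997655/112 = -897444951/112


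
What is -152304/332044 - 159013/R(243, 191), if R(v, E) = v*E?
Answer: -787739449/202778397 ≈ -3.8847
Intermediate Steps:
R(v, E) = E*v
-152304/332044 - 159013/R(243, 191) = -152304/332044 - 159013/(191*243) = -152304*1/332044 - 159013/46413 = -2004/4369 - 159013*1/46413 = -2004/4369 - 159013/46413 = -787739449/202778397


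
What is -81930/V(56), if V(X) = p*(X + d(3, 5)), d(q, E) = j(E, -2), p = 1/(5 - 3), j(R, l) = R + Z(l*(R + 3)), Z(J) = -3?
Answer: -81930/29 ≈ -2825.2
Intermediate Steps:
j(R, l) = -3 + R (j(R, l) = R - 3 = -3 + R)
p = ½ (p = 1/2 = ½ ≈ 0.50000)
d(q, E) = -3 + E
V(X) = 1 + X/2 (V(X) = (X + (-3 + 5))/2 = (X + 2)/2 = (2 + X)/2 = 1 + X/2)
-81930/V(56) = -81930/(1 + (½)*56) = -81930/(1 + 28) = -81930/29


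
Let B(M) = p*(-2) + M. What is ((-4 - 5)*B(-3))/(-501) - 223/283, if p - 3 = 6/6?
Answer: -46580/47261 ≈ -0.98559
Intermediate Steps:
p = 4 (p = 3 + 6/6 = 3 + 6*(1/6) = 3 + 1 = 4)
B(M) = -8 + M (B(M) = 4*(-2) + M = -8 + M)
((-4 - 5)*B(-3))/(-501) - 223/283 = ((-4 - 5)*(-8 - 3))/(-501) - 223/283 = -9*(-11)*(-1/501) - 223*1/283 = 99*(-1/501) - 223/283 = -33/167 - 223/283 = -46580/47261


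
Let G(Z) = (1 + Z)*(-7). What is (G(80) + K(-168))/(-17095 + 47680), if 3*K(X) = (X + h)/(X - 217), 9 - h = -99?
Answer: -8731/471009 ≈ -0.018537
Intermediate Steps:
h = 108 (h = 9 - 1*(-99) = 9 + 99 = 108)
G(Z) = -7 - 7*Z
K(X) = (108 + X)/(3*(-217 + X)) (K(X) = ((X + 108)/(X - 217))/3 = ((108 + X)/(-217 + X))/3 = (108 + X)/(3*(-217 + X)))
(G(80) + K(-168))/(-17095 + 47680) = ((-7 - 7*80) + (108 - 168)/(3*(-217 - 168)))/(-17095 + 47680) = ((-7 - 560) + (⅓)*(-60)/(-385))/30585 = (-567 + (⅓)*(-1/385)*(-60))*(1/30585) = (-567 + 4/77)*(1/30585) = -43655/77*1/30585 = -8731/471009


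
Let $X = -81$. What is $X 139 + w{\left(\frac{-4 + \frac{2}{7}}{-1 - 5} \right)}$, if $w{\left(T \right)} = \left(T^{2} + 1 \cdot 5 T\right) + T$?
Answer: $- \frac{4963412}{441} \approx -11255.0$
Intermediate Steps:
$w{\left(T \right)} = T^{2} + 6 T$ ($w{\left(T \right)} = \left(T^{2} + 5 T\right) + T = T^{2} + 6 T$)
$X 139 + w{\left(\frac{-4 + \frac{2}{7}}{-1 - 5} \right)} = \left(-81\right) 139 + \frac{-4 + \frac{2}{7}}{-1 - 5} \left(6 + \frac{-4 + \frac{2}{7}}{-1 - 5}\right) = -11259 + \frac{-4 + 2 \cdot \frac{1}{7}}{-6} \left(6 + \frac{-4 + 2 \cdot \frac{1}{7}}{-6}\right) = -11259 + \left(-4 + \frac{2}{7}\right) \left(- \frac{1}{6}\right) \left(6 + \left(-4 + \frac{2}{7}\right) \left(- \frac{1}{6}\right)\right) = -11259 + \left(- \frac{26}{7}\right) \left(- \frac{1}{6}\right) \left(6 - - \frac{13}{21}\right) = -11259 + \frac{13 \left(6 + \frac{13}{21}\right)}{21} = -11259 + \frac{13}{21} \cdot \frac{139}{21} = -11259 + \frac{1807}{441} = - \frac{4963412}{441}$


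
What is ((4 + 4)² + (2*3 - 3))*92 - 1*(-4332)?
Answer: 10496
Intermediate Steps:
((4 + 4)² + (2*3 - 3))*92 - 1*(-4332) = (8² + (6 - 3))*92 + 4332 = (64 + 3)*92 + 4332 = 67*92 + 4332 = 6164 + 4332 = 10496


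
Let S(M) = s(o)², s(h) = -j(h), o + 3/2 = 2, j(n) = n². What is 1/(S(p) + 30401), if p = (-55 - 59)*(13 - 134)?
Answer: 16/486417 ≈ 3.2894e-5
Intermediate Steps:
o = ½ (o = -3/2 + 2 = ½ ≈ 0.50000)
s(h) = -h²
p = 13794 (p = -114*(-121) = 13794)
S(M) = 1/16 (S(M) = (-(½)²)² = (-1*¼)² = (-¼)² = 1/16)
1/(S(p) + 30401) = 1/(1/16 + 30401) = 1/(486417/16) = 16/486417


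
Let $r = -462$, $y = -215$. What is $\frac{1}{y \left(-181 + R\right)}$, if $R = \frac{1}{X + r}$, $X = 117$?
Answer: $\frac{69}{2685178} \approx 2.5697 \cdot 10^{-5}$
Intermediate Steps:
$R = - \frac{1}{345}$ ($R = \frac{1}{117 - 462} = \frac{1}{-345} = - \frac{1}{345} \approx -0.0028986$)
$\frac{1}{y \left(-181 + R\right)} = \frac{1}{\left(-215\right) \left(-181 - \frac{1}{345}\right)} = \frac{1}{\left(-215\right) \left(- \frac{62446}{345}\right)} = \frac{1}{\frac{2685178}{69}} = \frac{69}{2685178}$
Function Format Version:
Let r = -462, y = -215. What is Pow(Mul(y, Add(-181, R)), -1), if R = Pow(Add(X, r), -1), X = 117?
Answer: Rational(69, 2685178) ≈ 2.5697e-5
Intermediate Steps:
R = Rational(-1, 345) (R = Pow(Add(117, -462), -1) = Pow(-345, -1) = Rational(-1, 345) ≈ -0.0028986)
Pow(Mul(y, Add(-181, R)), -1) = Pow(Mul(-215, Add(-181, Rational(-1, 345))), -1) = Pow(Mul(-215, Rational(-62446, 345)), -1) = Pow(Rational(2685178, 69), -1) = Rational(69, 2685178)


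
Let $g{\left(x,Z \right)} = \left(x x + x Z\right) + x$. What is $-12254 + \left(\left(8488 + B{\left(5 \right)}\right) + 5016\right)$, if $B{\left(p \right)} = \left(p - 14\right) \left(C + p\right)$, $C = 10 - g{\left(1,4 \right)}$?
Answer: $1169$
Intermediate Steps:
$g{\left(x,Z \right)} = x + x^{2} + Z x$ ($g{\left(x,Z \right)} = \left(x^{2} + Z x\right) + x = x + x^{2} + Z x$)
$C = 4$ ($C = 10 - 1 \left(1 + 4 + 1\right) = 10 - 1 \cdot 6 = 10 - 6 = 4$)
$B{\left(p \right)} = \left(-14 + p\right) \left(4 + p\right)$ ($B{\left(p \right)} = \left(p - 14\right) \left(4 + p\right) = \left(-14 + p\right) \left(4 + p\right)$)
$-12254 + \left(\left(8488 + B{\left(5 \right)}\right) + 5016\right) = -12254 + \left(\left(8488 - \left(106 - 25\right)\right) + 5016\right) = -12254 + \left(\left(8488 - 81\right) + 5016\right) = -12254 + \left(8407 + 5016\right) = -12254 + 13423 = 1169$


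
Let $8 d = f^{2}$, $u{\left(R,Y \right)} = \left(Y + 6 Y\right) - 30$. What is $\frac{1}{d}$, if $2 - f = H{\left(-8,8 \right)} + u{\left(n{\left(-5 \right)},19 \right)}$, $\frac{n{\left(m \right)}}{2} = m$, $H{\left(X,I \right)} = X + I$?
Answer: $\frac{8}{10201} \approx 0.00078424$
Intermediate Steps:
$H{\left(X,I \right)} = I + X$
$n{\left(m \right)} = 2 m$
$u{\left(R,Y \right)} = -30 + 7 Y$ ($u{\left(R,Y \right)} = 7 Y - 30 = -30 + 7 Y$)
$f = -101$ ($f = 2 - \left(\left(8 - 8\right) + \left(-30 + 7 \cdot 19\right)\right) = 2 - \left(0 + \left(-30 + 133\right)\right) = 2 - \left(0 + 103\right) = 2 - 103 = -101$)
$d = \frac{10201}{8}$ ($d = \frac{\left(-101\right)^{2}}{8} = \frac{1}{8} \cdot 10201 = \frac{10201}{8} \approx 1275.1$)
$\frac{1}{d} = \frac{1}{\frac{10201}{8}} = \frac{8}{10201}$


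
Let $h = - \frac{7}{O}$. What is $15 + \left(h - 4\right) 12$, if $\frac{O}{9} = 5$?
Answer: $- \frac{523}{15} \approx -34.867$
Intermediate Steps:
$O = 45$ ($O = 9 \cdot 5 = 45$)
$h = - \frac{7}{45} \approx -0.15556$
$15 + \left(h - 4\right) 12 = 15 + \left(- \frac{7}{45} - 4\right) 12 = 15 - \frac{748}{15} = - \frac{523}{15}$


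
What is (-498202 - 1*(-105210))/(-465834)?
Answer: 196496/232917 ≈ 0.84363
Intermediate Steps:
(-498202 - 1*(-105210))/(-465834) = (-498202 + 105210)*(-1/465834) = -392992*(-1/465834) = 196496/232917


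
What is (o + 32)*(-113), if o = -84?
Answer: 5876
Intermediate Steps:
(o + 32)*(-113) = (-84 + 32)*(-113) = -52*(-113) = 5876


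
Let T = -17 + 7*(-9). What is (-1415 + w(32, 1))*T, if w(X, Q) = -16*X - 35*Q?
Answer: 156960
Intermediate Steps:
w(X, Q) = -35*Q - 16*X
T = -80 (T = -17 - 63 = -80)
(-1415 + w(32, 1))*T = (-1415 + (-35*1 - 16*32))*(-80) = (-1415 + (-35 - 512))*(-80) = (-1415 - 547)*(-80) = -1962*(-80) = 156960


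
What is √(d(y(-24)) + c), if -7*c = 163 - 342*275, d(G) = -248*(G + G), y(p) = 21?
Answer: 5*√5873/7 ≈ 54.740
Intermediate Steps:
d(G) = -496*G
c = 93887/7 (c = -(163 - 342*275)/7 = -(163 - 94050)/7 = -⅐*(-93887) = 93887/7 ≈ 13412.)
√(d(y(-24)) + c) = √(-496*21 + 93887/7) = √(-10416 + 93887/7) = √(20975/7) = 5*√5873/7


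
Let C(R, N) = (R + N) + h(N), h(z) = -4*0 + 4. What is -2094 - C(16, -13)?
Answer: -2101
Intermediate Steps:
h(z) = 4 (h(z) = 0 + 4 = 4)
C(R, N) = 4 + N + R (C(R, N) = (R + N) + 4 = (N + R) + 4 = 4 + N + R)
-2094 - C(16, -13) = -2094 - (4 - 13 + 16) = -2094 - 1*7 = -2094 - 7 = -2101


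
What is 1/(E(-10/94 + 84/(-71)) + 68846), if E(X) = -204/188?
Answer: 47/3235711 ≈ 1.4525e-5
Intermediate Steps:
E(X) = -51/47 (E(X) = -204*1/188 = -51/47)
1/(E(-10/94 + 84/(-71)) + 68846) = 1/(-51/47 + 68846) = 1/(3235711/47) = 47/3235711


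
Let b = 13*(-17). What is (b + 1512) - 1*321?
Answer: 970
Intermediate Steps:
b = -221
(b + 1512) - 1*321 = (-221 + 1512) - 1*321 = 1291 - 321 = 970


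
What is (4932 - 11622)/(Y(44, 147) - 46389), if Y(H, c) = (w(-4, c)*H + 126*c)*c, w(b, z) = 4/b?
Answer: -2230/889959 ≈ -0.0025057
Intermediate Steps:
Y(H, c) = c*(-H + 126*c) (Y(H, c) = ((4/(-4))*H + 126*c)*c = ((4*(-¼))*H + 126*c)*c = (-H + 126*c)*c = c*(-H + 126*c))
(4932 - 11622)/(Y(44, 147) - 46389) = (4932 - 11622)/(147*(-1*44 + 126*147) - 46389) = -6690/(147*(-44 + 18522) - 46389) = -6690/(147*18478 - 46389) = -6690/(2716266 - 46389) = -6690/2669877 = -6690*1/2669877 = -2230/889959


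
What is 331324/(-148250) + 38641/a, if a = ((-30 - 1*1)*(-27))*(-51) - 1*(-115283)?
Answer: -9162134427/5381178500 ≈ -1.7026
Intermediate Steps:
a = 72596 (a = ((-30 - 1)*(-27))*(-51) + 115283 = -31*(-27)*(-51) + 115283 = 837*(-51) + 115283 = -42687 + 115283 = 72596)
331324/(-148250) + 38641/a = 331324/(-148250) + 38641/72596 = 331324*(-1/148250) + 38641*(1/72596) = -165662/74125 + 38641/72596 = -9162134427/5381178500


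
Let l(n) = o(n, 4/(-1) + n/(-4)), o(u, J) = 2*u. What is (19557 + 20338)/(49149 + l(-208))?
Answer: 39895/48733 ≈ 0.81864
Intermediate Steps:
l(n) = 2*n
(19557 + 20338)/(49149 + l(-208)) = (19557 + 20338)/(49149 + 2*(-208)) = 39895/(49149 - 416) = 39895/48733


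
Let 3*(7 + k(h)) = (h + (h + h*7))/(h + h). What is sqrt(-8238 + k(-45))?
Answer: I*sqrt(32974)/2 ≈ 90.794*I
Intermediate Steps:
k(h) = -11/2 (k(h) = -7 + ((h + (h + h*7))/(h + h))/3 = -7 + ((h + (h + 7*h))/((2*h)))/3 = -7 + ((h + 8*h)*(1/(2*h)))/3 = -7 + ((9*h)*(1/(2*h)))/3 = -7 + (1/3)*(9/2) = -7 + 3/2 = -11/2)
sqrt(-8238 + k(-45)) = sqrt(-8238 - 11/2) = sqrt(-16487/2) = I*sqrt(32974)/2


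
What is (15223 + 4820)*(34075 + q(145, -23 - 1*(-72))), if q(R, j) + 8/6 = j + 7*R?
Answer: 704264253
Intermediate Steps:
q(R, j) = -4/3 + j + 7*R (q(R, j) = -4/3 + (j + 7*R) = -4/3 + j + 7*R)
(15223 + 4820)*(34075 + q(145, -23 - 1*(-72))) = (15223 + 4820)*(34075 + (-4/3 + (-23 - 1*(-72)) + 7*145)) = 20043*(34075 + (-4/3 + (-23 + 72) + 1015)) = 20043*(34075 + (-4/3 + 49 + 1015)) = 20043*(34075 + 3188/3) = 20043*(105413/3) = 704264253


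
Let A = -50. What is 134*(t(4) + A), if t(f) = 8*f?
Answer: -2412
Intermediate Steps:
134*(t(4) + A) = 134*(8*4 - 50) = 134*(32 - 50) = 134*(-18) = -2412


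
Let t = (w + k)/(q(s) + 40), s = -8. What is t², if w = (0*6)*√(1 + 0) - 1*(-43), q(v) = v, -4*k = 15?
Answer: 24649/16384 ≈ 1.5045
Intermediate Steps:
k = -15/4 (k = -¼*15 = -15/4 ≈ -3.7500)
w = 43 (w = 0*√1 + 43 = 0*1 + 43 = 0 + 43 = 43)
t = 157/128 (t = (43 - 15/4)/(-8 + 40) = (157/4)/32 = (157/4)*(1/32) = 157/128 ≈ 1.2266)
t² = (157/128)² = 24649/16384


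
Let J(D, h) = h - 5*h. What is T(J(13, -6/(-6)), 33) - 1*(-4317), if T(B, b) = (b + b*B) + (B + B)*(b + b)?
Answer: 3690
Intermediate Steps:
J(D, h) = -4*h
T(B, b) = b + 5*B*b (T(B, b) = (b + B*b) + (2*B)*(2*b) = (b + B*b) + 4*B*b = b + 5*B*b)
T(J(13, -6/(-6)), 33) - 1*(-4317) = 33*(1 + 5*(-(-24)/(-6))) - 1*(-4317) = 33*(1 + 5*(-(-24)*(-1)/6)) + 4317 = 33*(1 + 5*(-4*1)) + 4317 = 33*(1 + 5*(-4)) + 4317 = 33*(1 - 20) + 4317 = 33*(-19) + 4317 = -627 + 4317 = 3690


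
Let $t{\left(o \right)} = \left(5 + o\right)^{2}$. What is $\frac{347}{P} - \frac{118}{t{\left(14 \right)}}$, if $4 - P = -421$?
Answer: $\frac{75117}{153425} \approx 0.4896$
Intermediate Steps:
$P = 425$ ($P = 4 - -421 = 4 + 421 = 425$)
$\frac{347}{P} - \frac{118}{t{\left(14 \right)}} = \frac{347}{425} - \frac{118}{\left(5 + 14\right)^{2}} = 347 \cdot \frac{1}{425} - \frac{118}{19^{2}} = \frac{347}{425} - \frac{118}{361} = \frac{75117}{153425}$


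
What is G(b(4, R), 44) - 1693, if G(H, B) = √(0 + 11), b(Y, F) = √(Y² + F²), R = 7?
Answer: -1693 + √11 ≈ -1689.7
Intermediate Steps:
b(Y, F) = √(F² + Y²)
G(H, B) = √11
G(b(4, R), 44) - 1693 = √11 - 1693 = -1693 + √11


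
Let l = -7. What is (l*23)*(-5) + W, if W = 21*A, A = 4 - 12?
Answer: 637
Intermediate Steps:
A = -8
W = -168 (W = 21*(-8) = -168)
(l*23)*(-5) + W = -7*23*(-5) - 168 = -161*(-5) - 168 = 805 - 168 = 637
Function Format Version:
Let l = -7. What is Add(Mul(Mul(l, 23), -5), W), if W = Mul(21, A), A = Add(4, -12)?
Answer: 637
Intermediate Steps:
A = -8
W = -168 (W = Mul(21, -8) = -168)
Add(Mul(Mul(l, 23), -5), W) = Add(Mul(Mul(-7, 23), -5), -168) = Add(Mul(-161, -5), -168) = Add(805, -168) = 637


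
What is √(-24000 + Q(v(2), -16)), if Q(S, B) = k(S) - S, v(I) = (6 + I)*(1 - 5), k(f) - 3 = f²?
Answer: 3*I*√2549 ≈ 151.46*I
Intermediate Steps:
k(f) = 3 + f²
v(I) = -24 - 4*I (v(I) = (6 + I)*(-4) = -24 - 4*I)
Q(S, B) = 3 + S² - S (Q(S, B) = (3 + S²) - S = 3 + S² - S)
√(-24000 + Q(v(2), -16)) = √(-24000 + (3 + (-24 - 4*2)² - (-24 - 4*2))) = √(-24000 + (3 + (-24 - 8)² - (-24 - 8))) = √(-24000 + (3 + (-32)² - 1*(-32))) = √(-24000 + (3 + 1024 + 32)) = √(-24000 + 1059) = √(-22941) = 3*I*√2549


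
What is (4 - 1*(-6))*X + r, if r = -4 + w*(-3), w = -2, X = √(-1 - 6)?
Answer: 2 + 10*I*√7 ≈ 2.0 + 26.458*I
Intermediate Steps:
X = I*√7 (X = √(-7) = I*√7 ≈ 2.6458*I)
r = 2 (r = -4 - 2*(-3) = -4 + 6 = 2)
(4 - 1*(-6))*X + r = (4 - 1*(-6))*(I*√7) + 2 = (4 + 6)*(I*√7) + 2 = 10*(I*√7) + 2 = 10*I*√7 + 2 = 2 + 10*I*√7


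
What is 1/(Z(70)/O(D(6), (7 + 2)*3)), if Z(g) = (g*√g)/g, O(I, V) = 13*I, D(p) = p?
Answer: 39*√70/35 ≈ 9.3228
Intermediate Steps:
Z(g) = √g (Z(g) = g^(3/2)/g = √g)
1/(Z(70)/O(D(6), (7 + 2)*3)) = 1/(√70/((13*6))) = 1/(√70/78) = 39*√70/35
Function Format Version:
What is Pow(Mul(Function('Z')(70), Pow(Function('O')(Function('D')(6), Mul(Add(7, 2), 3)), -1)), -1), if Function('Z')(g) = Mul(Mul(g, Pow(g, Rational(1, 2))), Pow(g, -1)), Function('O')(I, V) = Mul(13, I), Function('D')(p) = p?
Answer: Mul(Rational(39, 35), Pow(70, Rational(1, 2))) ≈ 9.3228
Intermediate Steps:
Function('Z')(g) = Pow(g, Rational(1, 2)) (Function('Z')(g) = Mul(Pow(g, Rational(3, 2)), Pow(g, -1)) = Pow(g, Rational(1, 2)))
Pow(Mul(Function('Z')(70), Pow(Function('O')(Function('D')(6), Mul(Add(7, 2), 3)), -1)), -1) = Pow(Mul(Pow(70, Rational(1, 2)), Pow(Mul(13, 6), -1)), -1) = Pow(Mul(Pow(70, Rational(1, 2)), Pow(78, -1)), -1) = Pow(Mul(Pow(70, Rational(1, 2)), Rational(1, 78)), -1) = Pow(Mul(Rational(1, 78), Pow(70, Rational(1, 2))), -1) = Mul(Rational(39, 35), Pow(70, Rational(1, 2)))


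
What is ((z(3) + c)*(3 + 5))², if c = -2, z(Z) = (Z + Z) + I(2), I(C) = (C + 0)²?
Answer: 4096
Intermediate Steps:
I(C) = C²
z(Z) = 4 + 2*Z (z(Z) = (Z + Z) + 2² = 2*Z + 4 = 4 + 2*Z)
((z(3) + c)*(3 + 5))² = (((4 + 2*3) - 2)*(3 + 5))² = (((4 + 6) - 2)*8)² = ((10 - 2)*8)² = (8*8)² = 64² = 4096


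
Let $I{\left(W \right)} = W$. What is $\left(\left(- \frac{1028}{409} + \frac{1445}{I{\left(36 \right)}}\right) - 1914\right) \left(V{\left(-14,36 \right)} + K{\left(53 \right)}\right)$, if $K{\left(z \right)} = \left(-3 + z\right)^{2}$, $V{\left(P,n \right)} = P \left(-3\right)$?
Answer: $- \frac{35114856269}{7362} \approx -4.7697 \cdot 10^{6}$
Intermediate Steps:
$V{\left(P,n \right)} = - 3 P$
$\left(\left(- \frac{1028}{409} + \frac{1445}{I{\left(36 \right)}}\right) - 1914\right) \left(V{\left(-14,36 \right)} + K{\left(53 \right)}\right) = \left(\left(- \frac{1028}{409} + \frac{1445}{36}\right) - 1914\right) \left(\left(-3\right) \left(-14\right) + \left(-3 + 53\right)^{2}\right) = \left(\left(\left(-1028\right) \frac{1}{409} + 1445 \cdot \frac{1}{36}\right) - 1914\right) \left(42 + 50^{2}\right) = \left(\left(- \frac{1028}{409} + \frac{1445}{36}\right) - 1914\right) \left(42 + 2500\right) = \left(\frac{553997}{14724} - 1914\right) 2542 = \left(- \frac{27627739}{14724}\right) 2542 = - \frac{35114856269}{7362}$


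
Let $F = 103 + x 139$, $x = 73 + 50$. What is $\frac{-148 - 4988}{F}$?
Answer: $- \frac{321}{1075} \approx -0.2986$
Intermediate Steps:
$x = 123$
$F = 17200$ ($F = 103 + 123 \cdot 139 = 103 + 17097 = 17200$)
$\frac{-148 - 4988}{F} = \frac{-148 - 4988}{17200} = \left(-148 - 4988\right) \frac{1}{17200} = \left(-5136\right) \frac{1}{17200} = - \frac{321}{1075}$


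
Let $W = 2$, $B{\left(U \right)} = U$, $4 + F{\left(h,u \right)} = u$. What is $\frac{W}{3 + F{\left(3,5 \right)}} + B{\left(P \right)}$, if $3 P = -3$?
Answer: $- \frac{1}{2} \approx -0.5$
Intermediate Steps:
$P = -1$ ($P = \frac{1}{3} \left(-3\right) = -1$)
$F{\left(h,u \right)} = -4 + u$
$\frac{W}{3 + F{\left(3,5 \right)}} + B{\left(P \right)} = \frac{2}{3 + \left(-4 + 5\right)} - 1 = \frac{2}{3 + 1} - 1 = \frac{2}{4} - 1 = 2 \cdot \frac{1}{4} - 1 = \frac{1}{2} - 1 = - \frac{1}{2}$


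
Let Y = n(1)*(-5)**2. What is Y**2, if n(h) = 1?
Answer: 625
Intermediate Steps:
Y = 25 (Y = 1*(-5)**2 = 1*25 = 25)
Y**2 = 25**2 = 625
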